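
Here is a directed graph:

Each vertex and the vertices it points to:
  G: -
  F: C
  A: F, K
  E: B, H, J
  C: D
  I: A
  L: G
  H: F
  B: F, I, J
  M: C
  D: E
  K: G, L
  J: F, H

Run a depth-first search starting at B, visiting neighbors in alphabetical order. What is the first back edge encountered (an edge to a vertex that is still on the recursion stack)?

E→B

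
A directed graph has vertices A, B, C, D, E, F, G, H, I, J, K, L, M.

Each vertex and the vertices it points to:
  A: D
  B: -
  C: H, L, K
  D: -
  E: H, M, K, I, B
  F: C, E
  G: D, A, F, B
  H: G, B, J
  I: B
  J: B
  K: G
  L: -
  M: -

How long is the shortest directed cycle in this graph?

For each vertex v, BFS finds the shortest path from v back to v.
The shortest such closed walk is K → G → F → E → K, length 4.

4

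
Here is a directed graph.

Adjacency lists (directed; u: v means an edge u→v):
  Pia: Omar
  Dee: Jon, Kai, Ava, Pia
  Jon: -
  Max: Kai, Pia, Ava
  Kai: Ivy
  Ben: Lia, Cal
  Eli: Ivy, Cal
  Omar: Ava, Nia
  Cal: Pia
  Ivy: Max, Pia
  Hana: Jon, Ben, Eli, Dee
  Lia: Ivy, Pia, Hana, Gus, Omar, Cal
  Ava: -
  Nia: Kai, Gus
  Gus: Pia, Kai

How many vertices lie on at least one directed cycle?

10

A vertex is on a directed cycle iff it belongs to a strongly connected component of size ≥ 2 (or has a self-loop).
The vertices on cycles are {Ben, Gus, Ivy, Kai, Lia, Max, Nia, Pia, Hana, Omar} — 10 in total.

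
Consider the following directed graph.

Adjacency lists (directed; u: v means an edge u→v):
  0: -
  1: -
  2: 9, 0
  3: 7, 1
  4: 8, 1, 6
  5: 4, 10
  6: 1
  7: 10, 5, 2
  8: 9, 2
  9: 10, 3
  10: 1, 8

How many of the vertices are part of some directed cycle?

8

A vertex is on a directed cycle iff it belongs to a strongly connected component of size ≥ 2 (or has a self-loop).
The vertices on cycles are {2, 3, 4, 5, 7, 8, 9, 10} — 8 in total.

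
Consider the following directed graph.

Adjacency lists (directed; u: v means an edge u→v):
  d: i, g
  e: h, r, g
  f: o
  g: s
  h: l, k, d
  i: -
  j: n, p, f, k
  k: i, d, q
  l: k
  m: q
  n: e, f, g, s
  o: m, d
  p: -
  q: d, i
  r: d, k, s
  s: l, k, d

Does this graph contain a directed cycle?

DFS with white/gray/black marking, starting from k:
k gray
  i gray
  i black
  d gray
    d→i: i black — skip
    g gray
      s gray
        l gray
          l→k: k is gray → back edge
Back edge found, so a cycle exists: k → d → g → s → l → k.

Yes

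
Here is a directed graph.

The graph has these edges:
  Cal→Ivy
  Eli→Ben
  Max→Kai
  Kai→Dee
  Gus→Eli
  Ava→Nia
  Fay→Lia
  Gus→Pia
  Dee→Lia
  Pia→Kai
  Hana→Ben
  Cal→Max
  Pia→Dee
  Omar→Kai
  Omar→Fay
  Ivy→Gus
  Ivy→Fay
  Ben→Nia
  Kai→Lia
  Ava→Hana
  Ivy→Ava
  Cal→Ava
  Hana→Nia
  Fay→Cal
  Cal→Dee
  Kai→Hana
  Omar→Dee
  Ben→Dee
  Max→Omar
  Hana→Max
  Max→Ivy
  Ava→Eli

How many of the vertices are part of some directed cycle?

A vertex is on a directed cycle iff it belongs to a strongly connected component of size ≥ 2 (or has a self-loop).
The vertices on cycles are {Ava, Cal, Fay, Gus, Ivy, Kai, Max, Pia, Hana, Omar} — 10 in total.

10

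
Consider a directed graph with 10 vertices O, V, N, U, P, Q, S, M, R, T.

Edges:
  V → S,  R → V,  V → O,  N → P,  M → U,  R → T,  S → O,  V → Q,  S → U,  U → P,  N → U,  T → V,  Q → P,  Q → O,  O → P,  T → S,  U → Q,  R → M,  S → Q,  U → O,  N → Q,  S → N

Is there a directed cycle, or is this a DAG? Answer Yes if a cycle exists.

DFS with white/gray/black marking, starting from Q:
Q gray
  P gray
  P black
  O gray
    O→P: P black — skip
  O black
Q black
V gray
  S gray
    N gray
      N→Q: Q black — skip
      N→P: P black — skip
      U gray
        U→P: P black — skip
        U→O: O black — skip
        U→Q: Q black — skip
      U black
    N black
    S→O: O black — skip
    S→U: U black — skip
    S→Q: Q black — skip
  S black
  V→Q: Q black — skip
  V→O: O black — skip
V black
M gray
  M→U: U black — skip
M black
R gray
  R→M: M black — skip
  R→V: V black — skip
  T gray
    T→S: S black — skip
    T→V: V black — skip
  T black
R black
Every edge goes to a white or black vertex — no back edge, so the graph is acyclic.

No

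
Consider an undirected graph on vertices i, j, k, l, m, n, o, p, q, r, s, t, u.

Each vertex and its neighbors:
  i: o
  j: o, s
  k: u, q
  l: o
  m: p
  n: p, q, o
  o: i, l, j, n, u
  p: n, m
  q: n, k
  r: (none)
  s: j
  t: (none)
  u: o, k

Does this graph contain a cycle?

Yes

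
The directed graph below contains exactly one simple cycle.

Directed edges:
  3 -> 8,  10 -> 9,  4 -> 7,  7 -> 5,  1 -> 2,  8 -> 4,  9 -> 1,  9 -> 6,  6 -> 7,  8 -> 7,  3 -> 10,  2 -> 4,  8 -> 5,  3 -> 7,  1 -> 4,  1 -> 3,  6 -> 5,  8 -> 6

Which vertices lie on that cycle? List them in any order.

1, 3, 9, 10

DFS with gray/black marking from 10:
10 gray
  9 gray
    6 gray
      7 gray
        5 gray
        5 black
      7 black
      6→5: 5 black — skip
    6 black
    1 gray
      3 gray
        8 gray
          8→7: 7 black — skip
          4 gray
            4→7: 7 black — skip
          4 black
          8→6: 6 black — skip
          8→5: 5 black — skip
        8 black
        3→10: 10 is gray → back edge
Back edge closes the cycle 10 → 9 → 1 → 3 → 10; its vertices are {1, 3, 9, 10}.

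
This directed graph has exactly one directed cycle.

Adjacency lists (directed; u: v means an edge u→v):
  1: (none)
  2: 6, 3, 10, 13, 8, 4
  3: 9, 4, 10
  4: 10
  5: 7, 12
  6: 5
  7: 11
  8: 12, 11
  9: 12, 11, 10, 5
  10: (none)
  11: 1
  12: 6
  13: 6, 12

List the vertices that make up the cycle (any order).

DFS with gray/black marking from 5:
5 gray
  7 gray
    11 gray
      1 gray
      1 black
    11 black
  7 black
  12 gray
    6 gray
      6→5: 5 is gray → back edge
Back edge closes the cycle 5 → 12 → 6 → 5; its vertices are {5, 6, 12}.

5, 6, 12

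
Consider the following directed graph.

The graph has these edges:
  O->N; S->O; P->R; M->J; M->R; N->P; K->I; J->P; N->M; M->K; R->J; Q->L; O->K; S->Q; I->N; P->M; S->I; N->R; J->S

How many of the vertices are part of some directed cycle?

9

A vertex is on a directed cycle iff it belongs to a strongly connected component of size ≥ 2 (or has a self-loop).
The vertices on cycles are {I, J, K, M, N, O, P, R, S} — 9 in total.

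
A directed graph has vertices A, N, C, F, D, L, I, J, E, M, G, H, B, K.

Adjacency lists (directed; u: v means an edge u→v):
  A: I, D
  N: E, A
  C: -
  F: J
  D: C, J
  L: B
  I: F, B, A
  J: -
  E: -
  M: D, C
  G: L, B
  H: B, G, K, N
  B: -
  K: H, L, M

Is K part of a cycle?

K is on a cycle iff K can reach itself via ≥1 edge.
K → H → K — yes.

Yes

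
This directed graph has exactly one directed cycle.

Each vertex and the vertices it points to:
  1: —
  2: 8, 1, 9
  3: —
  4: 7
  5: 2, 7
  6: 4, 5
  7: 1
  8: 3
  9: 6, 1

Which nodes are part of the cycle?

DFS with gray/black marking from 2:
2 gray
  8 gray
    3 gray
    3 black
  8 black
  1 gray
  1 black
  9 gray
    6 gray
      4 gray
        7 gray
          7→1: 1 black — skip
        7 black
      4 black
      5 gray
        5→2: 2 is gray → back edge
Back edge closes the cycle 2 → 9 → 6 → 5 → 2; its vertices are {2, 5, 6, 9}.

2, 5, 6, 9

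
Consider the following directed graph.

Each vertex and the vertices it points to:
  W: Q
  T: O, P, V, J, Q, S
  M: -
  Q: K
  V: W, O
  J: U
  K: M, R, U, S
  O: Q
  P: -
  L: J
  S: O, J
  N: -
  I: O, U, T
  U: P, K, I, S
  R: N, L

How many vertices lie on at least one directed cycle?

12

A vertex is on a directed cycle iff it belongs to a strongly connected component of size ≥ 2 (or has a self-loop).
The vertices on cycles are {I, J, K, L, O, Q, R, S, T, U, V, W} — 12 in total.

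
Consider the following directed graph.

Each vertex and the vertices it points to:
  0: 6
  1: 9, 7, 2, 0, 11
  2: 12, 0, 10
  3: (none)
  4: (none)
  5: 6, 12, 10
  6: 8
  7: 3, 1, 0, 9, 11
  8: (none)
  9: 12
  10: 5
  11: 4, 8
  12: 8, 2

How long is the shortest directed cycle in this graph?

For each vertex v, BFS finds the shortest path from v back to v.
The shortest such closed walk is 1 → 7 → 1, length 2.

2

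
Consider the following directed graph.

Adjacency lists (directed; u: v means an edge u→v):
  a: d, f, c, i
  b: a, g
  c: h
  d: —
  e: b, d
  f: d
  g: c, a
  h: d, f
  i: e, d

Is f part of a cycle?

f lies on a cycle iff there is a path from f back to itself.
Exploring from f, it never reaches itself; equivalently, its strongly connected component is a singleton.

No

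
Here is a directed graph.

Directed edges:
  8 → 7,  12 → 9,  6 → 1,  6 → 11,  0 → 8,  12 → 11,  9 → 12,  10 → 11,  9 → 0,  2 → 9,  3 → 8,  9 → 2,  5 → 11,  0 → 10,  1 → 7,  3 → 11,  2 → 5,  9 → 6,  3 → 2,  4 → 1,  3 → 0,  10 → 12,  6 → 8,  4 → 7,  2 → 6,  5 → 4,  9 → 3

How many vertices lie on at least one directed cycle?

A vertex is on a directed cycle iff it belongs to a strongly connected component of size ≥ 2 (or has a self-loop).
The vertices on cycles are {0, 2, 3, 9, 10, 12} — 6 in total.

6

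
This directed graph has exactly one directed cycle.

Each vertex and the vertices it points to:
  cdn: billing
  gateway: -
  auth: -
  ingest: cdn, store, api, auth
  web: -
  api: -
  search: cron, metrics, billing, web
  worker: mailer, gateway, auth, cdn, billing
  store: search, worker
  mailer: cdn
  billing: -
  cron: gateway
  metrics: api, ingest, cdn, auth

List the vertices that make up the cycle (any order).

store, ingest, search, metrics

DFS with gray/black marking from store:
store gray
  search gray
    cron gray
      gateway gray
      gateway black
    cron black
    metrics gray
      api gray
      api black
      ingest gray
        cdn gray
          billing gray
          billing black
        cdn black
        ingest→store: store is gray → back edge
Back edge closes the cycle store → search → metrics → ingest → store; its vertices are {store, ingest, search, metrics}.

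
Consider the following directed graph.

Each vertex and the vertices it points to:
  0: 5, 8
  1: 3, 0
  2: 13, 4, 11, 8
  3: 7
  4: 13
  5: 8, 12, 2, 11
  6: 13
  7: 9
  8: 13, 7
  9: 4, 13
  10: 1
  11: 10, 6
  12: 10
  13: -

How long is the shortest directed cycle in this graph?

5

For each vertex v, BFS finds the shortest path from v back to v.
The shortest such closed walk is 1 → 0 → 5 → 12 → 10 → 1, length 5.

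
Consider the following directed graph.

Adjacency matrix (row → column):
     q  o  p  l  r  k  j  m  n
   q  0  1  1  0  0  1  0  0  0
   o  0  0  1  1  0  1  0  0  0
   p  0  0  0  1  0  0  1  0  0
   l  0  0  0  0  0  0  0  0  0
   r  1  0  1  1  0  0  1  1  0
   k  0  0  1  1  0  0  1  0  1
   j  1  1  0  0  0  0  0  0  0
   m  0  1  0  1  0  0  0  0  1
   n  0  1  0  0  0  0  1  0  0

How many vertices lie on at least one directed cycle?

6

A vertex is on a directed cycle iff it belongs to a strongly connected component of size ≥ 2 (or has a self-loop).
The vertices on cycles are {j, k, n, o, p, q} — 6 in total.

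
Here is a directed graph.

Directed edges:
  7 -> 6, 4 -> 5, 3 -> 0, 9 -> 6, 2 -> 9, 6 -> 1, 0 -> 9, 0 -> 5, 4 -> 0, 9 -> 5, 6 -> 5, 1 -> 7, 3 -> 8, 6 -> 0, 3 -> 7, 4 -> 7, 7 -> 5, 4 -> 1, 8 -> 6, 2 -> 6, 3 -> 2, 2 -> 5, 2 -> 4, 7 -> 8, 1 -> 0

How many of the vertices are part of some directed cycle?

A vertex is on a directed cycle iff it belongs to a strongly connected component of size ≥ 2 (or has a self-loop).
The vertices on cycles are {0, 1, 6, 7, 8, 9} — 6 in total.

6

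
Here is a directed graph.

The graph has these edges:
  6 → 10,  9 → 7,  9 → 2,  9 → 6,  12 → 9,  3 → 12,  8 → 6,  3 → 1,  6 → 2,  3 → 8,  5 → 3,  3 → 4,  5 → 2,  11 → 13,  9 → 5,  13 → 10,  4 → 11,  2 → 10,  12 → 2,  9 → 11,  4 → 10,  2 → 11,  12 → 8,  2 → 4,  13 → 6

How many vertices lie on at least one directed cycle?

9

A vertex is on a directed cycle iff it belongs to a strongly connected component of size ≥ 2 (or has a self-loop).
The vertices on cycles are {2, 3, 4, 5, 6, 9, 11, 12, 13} — 9 in total.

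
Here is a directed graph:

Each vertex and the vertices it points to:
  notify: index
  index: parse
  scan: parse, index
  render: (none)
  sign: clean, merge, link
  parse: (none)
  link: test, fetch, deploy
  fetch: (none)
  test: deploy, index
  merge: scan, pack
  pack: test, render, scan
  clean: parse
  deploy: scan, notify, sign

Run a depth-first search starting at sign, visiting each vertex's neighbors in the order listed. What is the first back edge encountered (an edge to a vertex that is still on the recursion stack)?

DFS from sign (visiting each vertex's neighbors in the order listed); mark gray on enter, black on exit:
sign gray
  clean gray
    parse gray
    parse black
  clean black
  merge gray
    scan gray
      scan→parse: parse black — skip
      index gray
        index→parse: parse black — skip
      index black
    scan black
    pack gray
      test gray
        deploy gray
          deploy→scan: scan black — skip
          notify gray
            notify→index: index black — skip
          notify black
          deploy→sign: sign is gray → back edge
First back edge: deploy → sign.

deploy→sign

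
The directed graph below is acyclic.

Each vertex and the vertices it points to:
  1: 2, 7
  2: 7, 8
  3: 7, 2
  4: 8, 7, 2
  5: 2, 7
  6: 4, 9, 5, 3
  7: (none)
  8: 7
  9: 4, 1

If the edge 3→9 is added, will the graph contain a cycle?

Adding 3→9 creates a cycle iff 9 can already reach 3.
Explore from 9: no path reaches 3. The graph stays acyclic.

No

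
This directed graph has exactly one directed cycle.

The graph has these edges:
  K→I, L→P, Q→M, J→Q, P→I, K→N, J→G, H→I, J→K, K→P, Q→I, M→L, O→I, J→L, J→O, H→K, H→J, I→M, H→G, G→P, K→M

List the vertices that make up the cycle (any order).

I, L, M, P

DFS with gray/black marking from I:
I gray
  M gray
    L gray
      P gray
        P→I: I is gray → back edge
Back edge closes the cycle I → M → L → P → I; its vertices are {I, L, M, P}.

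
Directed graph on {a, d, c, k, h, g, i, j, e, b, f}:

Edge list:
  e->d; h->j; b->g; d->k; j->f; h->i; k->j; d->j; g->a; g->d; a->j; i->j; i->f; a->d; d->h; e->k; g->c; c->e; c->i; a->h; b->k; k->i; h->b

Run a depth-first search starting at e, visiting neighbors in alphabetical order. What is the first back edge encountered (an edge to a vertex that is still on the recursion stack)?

a→d

DFS from e (visiting neighbors in alphabetical order); mark gray on enter, black on exit:
e gray
  d gray
    h gray
      b gray
        g gray
          a gray
            a→d: d is gray → back edge
First back edge: a → d.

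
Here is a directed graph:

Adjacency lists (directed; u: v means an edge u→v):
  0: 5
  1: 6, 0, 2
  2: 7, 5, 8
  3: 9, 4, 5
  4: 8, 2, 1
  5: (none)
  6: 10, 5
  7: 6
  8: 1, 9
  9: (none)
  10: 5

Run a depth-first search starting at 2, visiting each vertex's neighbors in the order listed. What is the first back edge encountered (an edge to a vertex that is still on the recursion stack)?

DFS from 2 (visiting each vertex's neighbors in the order listed); mark gray on enter, black on exit:
2 gray
  7 gray
    6 gray
      10 gray
        5 gray
        5 black
      10 black
      6→5: 5 black — skip
    6 black
  7 black
  2→5: 5 black — skip
  8 gray
    1 gray
      1→6: 6 black — skip
      0 gray
        0→5: 5 black — skip
      0 black
      1→2: 2 is gray → back edge
First back edge: 1 → 2.

1->2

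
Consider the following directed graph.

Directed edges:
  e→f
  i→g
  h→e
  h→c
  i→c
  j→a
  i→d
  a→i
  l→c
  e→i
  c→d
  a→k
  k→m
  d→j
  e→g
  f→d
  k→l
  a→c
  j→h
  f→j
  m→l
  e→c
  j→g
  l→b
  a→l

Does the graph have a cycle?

Yes

DFS with white/gray/black marking, starting from f:
f gray
  d gray
    j gray
      g gray
      g black
      h gray
        e gray
          e→f: f is gray → back edge
Back edge found, so a cycle exists: f → d → j → h → e → f.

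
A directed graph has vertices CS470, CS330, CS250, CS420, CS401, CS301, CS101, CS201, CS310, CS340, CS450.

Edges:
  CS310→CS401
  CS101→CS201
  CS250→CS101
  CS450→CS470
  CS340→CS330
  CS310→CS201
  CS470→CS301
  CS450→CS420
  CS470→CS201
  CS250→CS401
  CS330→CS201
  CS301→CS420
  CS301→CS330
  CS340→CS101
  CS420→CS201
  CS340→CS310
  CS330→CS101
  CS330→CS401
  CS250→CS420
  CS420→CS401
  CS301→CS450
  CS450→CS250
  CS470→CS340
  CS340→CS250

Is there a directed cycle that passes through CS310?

No

CS310 lies on a cycle iff there is a path from CS310 back to itself.
Exploring from CS310, it never reaches itself; equivalently, its strongly connected component is a singleton.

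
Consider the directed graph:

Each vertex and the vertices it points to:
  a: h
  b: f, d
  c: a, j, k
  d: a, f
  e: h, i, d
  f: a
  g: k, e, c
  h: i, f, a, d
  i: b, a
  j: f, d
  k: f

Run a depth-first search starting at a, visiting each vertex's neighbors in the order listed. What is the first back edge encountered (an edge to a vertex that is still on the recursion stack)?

DFS from a (visiting each vertex's neighbors in the order listed); mark gray on enter, black on exit:
a gray
  h gray
    i gray
      b gray
        f gray
          f→a: a is gray → back edge
First back edge: f → a.

f->a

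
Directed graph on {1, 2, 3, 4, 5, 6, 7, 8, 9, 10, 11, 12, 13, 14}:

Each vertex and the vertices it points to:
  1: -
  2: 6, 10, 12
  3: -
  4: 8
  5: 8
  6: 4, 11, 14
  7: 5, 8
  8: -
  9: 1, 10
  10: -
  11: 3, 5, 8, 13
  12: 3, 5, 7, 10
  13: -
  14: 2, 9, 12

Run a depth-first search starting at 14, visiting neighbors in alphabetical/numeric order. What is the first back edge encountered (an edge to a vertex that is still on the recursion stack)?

6->14

DFS from 14 (visiting neighbors in alphabetical/numeric order); mark gray on enter, black on exit:
14 gray
  2 gray
    6 gray
      4 gray
        8 gray
        8 black
      4 black
      11 gray
        3 gray
        3 black
        5 gray
          5→8: 8 black — skip
        5 black
        11→8: 8 black — skip
        13 gray
        13 black
      11 black
      6→14: 14 is gray → back edge
First back edge: 6 → 14.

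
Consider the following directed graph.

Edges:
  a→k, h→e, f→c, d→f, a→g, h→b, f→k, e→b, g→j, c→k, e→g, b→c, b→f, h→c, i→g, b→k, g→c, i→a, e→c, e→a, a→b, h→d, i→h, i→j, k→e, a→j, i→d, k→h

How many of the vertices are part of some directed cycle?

A vertex is on a directed cycle iff it belongs to a strongly connected component of size ≥ 2 (or has a self-loop).
The vertices on cycles are {a, b, c, d, e, f, g, h, k} — 9 in total.

9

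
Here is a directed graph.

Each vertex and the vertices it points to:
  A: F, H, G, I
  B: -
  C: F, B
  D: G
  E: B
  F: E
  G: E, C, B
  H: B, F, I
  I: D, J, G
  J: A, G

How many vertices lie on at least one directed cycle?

4

A vertex is on a directed cycle iff it belongs to a strongly connected component of size ≥ 2 (or has a self-loop).
The vertices on cycles are {A, H, I, J} — 4 in total.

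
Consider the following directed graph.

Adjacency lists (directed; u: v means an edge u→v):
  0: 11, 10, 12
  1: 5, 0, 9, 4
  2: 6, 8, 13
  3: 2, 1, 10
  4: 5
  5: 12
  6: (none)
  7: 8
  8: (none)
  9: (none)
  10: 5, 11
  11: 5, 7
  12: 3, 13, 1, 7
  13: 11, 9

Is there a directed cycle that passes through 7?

7 lies on a cycle iff there is a path from 7 back to itself.
Exploring from 7, it never reaches itself; equivalently, its strongly connected component is a singleton.

No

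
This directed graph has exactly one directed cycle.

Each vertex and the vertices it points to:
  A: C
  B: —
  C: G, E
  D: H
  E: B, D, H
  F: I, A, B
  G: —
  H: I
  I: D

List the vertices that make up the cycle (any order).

D, H, I

DFS with gray/black marking from I:
I gray
  D gray
    H gray
      H→I: I is gray → back edge
Back edge closes the cycle I → D → H → I; its vertices are {D, H, I}.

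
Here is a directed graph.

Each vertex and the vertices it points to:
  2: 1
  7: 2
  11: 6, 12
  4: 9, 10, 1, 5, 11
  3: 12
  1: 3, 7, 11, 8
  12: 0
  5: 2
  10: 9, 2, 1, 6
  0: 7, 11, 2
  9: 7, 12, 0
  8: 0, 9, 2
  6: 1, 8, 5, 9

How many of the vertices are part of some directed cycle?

11

A vertex is on a directed cycle iff it belongs to a strongly connected component of size ≥ 2 (or has a self-loop).
The vertices on cycles are {0, 1, 2, 3, 5, 6, 7, 8, 9, 11, 12} — 11 in total.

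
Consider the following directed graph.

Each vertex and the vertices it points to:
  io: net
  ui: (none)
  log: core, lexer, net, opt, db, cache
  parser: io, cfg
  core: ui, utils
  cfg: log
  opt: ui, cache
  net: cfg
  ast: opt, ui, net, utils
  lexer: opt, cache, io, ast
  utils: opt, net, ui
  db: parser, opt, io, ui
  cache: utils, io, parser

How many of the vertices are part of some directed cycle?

A vertex is on a directed cycle iff it belongs to a strongly connected component of size ≥ 2 (or has a self-loop).
The vertices on cycles are {db, io, ast, cfg, log, net, opt, core, cache, lexer, utils, parser} — 12 in total.

12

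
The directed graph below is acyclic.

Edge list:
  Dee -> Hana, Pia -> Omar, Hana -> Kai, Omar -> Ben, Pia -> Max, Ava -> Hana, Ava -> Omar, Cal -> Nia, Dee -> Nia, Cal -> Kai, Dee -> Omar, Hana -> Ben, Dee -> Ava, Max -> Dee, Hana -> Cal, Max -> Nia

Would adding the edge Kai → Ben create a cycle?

No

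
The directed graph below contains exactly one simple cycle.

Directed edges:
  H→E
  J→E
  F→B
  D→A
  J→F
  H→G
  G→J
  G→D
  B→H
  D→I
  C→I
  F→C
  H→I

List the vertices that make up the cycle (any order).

DFS with gray/black marking from G:
G gray
  D gray
    I gray
    I black
    A gray
    A black
  D black
  J gray
    F gray
      B gray
        H gray
          E gray
          E black
          H→G: G is gray → back edge
Back edge closes the cycle G → J → F → B → H → G; its vertices are {B, F, G, H, J}.

B, F, G, H, J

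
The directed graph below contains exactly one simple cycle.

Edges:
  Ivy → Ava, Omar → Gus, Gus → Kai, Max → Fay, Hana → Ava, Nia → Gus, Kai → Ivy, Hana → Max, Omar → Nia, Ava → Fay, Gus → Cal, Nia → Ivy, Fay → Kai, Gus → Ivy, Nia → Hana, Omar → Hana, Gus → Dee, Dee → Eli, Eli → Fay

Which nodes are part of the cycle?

Ava, Fay, Ivy, Kai

DFS with gray/black marking from Kai:
Kai gray
  Ivy gray
    Ava gray
      Fay gray
        Fay→Kai: Kai is gray → back edge
Back edge closes the cycle Kai → Ivy → Ava → Fay → Kai; its vertices are {Ava, Fay, Ivy, Kai}.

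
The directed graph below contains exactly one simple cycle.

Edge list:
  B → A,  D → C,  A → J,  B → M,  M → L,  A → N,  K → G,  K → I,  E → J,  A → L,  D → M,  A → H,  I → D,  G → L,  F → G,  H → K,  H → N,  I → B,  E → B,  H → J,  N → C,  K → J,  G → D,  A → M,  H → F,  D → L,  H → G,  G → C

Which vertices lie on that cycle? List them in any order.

A, B, H, I, K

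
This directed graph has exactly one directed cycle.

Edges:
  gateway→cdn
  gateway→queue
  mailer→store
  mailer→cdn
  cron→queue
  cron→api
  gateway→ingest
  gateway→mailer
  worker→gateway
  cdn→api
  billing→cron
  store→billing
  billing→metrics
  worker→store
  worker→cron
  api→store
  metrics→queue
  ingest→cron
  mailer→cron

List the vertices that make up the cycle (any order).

api, cron, store, billing

DFS with gray/black marking from store:
store gray
  billing gray
    metrics gray
      queue gray
      queue black
    metrics black
    cron gray
      cron→queue: queue black — skip
      api gray
        api→store: store is gray → back edge
Back edge closes the cycle store → billing → cron → api → store; its vertices are {api, cron, store, billing}.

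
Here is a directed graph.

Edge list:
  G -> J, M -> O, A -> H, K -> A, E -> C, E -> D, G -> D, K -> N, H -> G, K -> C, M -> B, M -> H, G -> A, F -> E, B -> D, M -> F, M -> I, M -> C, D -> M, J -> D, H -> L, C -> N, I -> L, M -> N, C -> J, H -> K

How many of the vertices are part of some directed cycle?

11

A vertex is on a directed cycle iff it belongs to a strongly connected component of size ≥ 2 (or has a self-loop).
The vertices on cycles are {A, B, C, D, E, F, G, H, J, K, M} — 11 in total.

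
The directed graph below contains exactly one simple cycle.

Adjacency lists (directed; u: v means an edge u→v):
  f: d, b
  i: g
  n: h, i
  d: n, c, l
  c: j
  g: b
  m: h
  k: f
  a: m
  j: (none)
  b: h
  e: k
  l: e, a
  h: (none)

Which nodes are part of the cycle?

DFS with gray/black marking from d:
d gray
  n gray
    h gray
    h black
    i gray
      g gray
        b gray
          b→h: h black — skip
        b black
      g black
    i black
  n black
  c gray
    j gray
    j black
  c black
  l gray
    e gray
      k gray
        f gray
          f→d: d is gray → back edge
Back edge closes the cycle d → l → e → k → f → d; its vertices are {d, e, f, k, l}.

d, e, f, k, l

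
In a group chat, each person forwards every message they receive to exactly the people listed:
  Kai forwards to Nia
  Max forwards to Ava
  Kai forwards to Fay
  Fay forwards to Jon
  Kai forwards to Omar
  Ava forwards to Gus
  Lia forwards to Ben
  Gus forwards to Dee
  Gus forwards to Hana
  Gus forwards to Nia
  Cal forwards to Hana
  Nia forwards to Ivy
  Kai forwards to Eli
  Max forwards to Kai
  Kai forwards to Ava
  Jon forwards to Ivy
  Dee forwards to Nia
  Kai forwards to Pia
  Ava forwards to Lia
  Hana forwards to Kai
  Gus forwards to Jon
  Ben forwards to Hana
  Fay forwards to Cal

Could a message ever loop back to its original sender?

DFS with white/gray/black marking, starting from Eli:
Eli gray
Eli black
Ivy gray
Ivy black
Max gray
  Ava gray
    Gus gray
      Nia gray
        Nia→Ivy: Ivy black — skip
      Nia black
      Dee gray
        Dee→Nia: Nia black — skip
      Dee black
      Jon gray
        Jon→Ivy: Ivy black — skip
      Jon black
      Hana gray
        Kai gray
          Kai→Nia: Nia black — skip
          Pia gray
          Pia black
          Kai→Ava: Ava is gray → back edge
Back edge found, so a cycle exists: Ava → Gus → Hana → Kai → Ava.

Yes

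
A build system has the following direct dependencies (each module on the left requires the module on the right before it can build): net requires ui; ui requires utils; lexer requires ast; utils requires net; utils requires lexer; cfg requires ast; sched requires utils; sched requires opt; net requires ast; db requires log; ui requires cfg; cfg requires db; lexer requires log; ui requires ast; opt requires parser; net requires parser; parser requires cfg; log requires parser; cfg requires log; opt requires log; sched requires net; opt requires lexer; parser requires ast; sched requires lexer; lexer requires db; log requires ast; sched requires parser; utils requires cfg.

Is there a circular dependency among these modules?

Yes

DFS with white/gray/black marking, starting from utils:
utils gray
  cfg gray
    db gray
      log gray
        ast gray
        ast black
        parser gray
          parser→ast: ast black — skip
          parser→cfg: cfg is gray → back edge
Back edge found, so a cycle exists: cfg → db → log → parser → cfg.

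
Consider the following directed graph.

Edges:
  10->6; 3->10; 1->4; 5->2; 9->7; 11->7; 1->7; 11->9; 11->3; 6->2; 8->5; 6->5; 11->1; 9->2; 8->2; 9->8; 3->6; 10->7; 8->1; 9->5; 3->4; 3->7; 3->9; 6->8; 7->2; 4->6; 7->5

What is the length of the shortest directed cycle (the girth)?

4

For each vertex v, BFS finds the shortest path from v back to v.
The shortest such closed walk is 1 → 4 → 6 → 8 → 1, length 4.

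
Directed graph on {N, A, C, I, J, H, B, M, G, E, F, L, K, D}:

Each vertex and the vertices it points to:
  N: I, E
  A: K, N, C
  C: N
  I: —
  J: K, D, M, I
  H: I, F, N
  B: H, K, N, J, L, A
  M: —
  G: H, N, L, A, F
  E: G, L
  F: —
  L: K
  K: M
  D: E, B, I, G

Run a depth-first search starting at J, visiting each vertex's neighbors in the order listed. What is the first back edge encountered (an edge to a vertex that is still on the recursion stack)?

N->E

DFS from J (visiting each vertex's neighbors in the order listed); mark gray on enter, black on exit:
J gray
  K gray
    M gray
    M black
  K black
  D gray
    E gray
      G gray
        H gray
          I gray
          I black
          F gray
          F black
          N gray
            N→I: I black — skip
            N→E: E is gray → back edge
First back edge: N → E.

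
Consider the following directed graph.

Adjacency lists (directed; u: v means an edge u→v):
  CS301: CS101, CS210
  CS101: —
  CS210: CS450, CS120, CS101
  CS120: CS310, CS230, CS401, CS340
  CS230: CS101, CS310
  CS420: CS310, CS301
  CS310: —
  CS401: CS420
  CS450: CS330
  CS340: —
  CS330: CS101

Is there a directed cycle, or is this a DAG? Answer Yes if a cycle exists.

DFS with white/gray/black marking, starting from CS340:
CS340 gray
CS340 black
CS301 gray
  CS101 gray
  CS101 black
  CS210 gray
    CS450 gray
      CS330 gray
        CS330→CS101: CS101 black — skip
      CS330 black
    CS450 black
    CS120 gray
      CS310 gray
      CS310 black
      CS230 gray
        CS230→CS101: CS101 black — skip
        CS230→CS310: CS310 black — skip
      CS230 black
      CS401 gray
        CS420 gray
          CS420→CS310: CS310 black — skip
          CS420→CS301: CS301 is gray → back edge
Back edge found, so a cycle exists: CS301 → CS210 → CS120 → CS401 → CS420 → CS301.

Yes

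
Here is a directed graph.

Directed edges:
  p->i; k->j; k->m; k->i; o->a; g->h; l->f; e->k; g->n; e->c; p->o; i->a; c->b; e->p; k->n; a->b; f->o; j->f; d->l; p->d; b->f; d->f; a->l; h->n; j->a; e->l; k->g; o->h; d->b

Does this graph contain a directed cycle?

DFS with white/gray/black marking, starting from e:
e gray
  p gray
    d gray
      f gray
        o gray
          a gray
            b gray
              b→f: f is gray → back edge
Back edge found, so a cycle exists: f → o → a → b → f.

Yes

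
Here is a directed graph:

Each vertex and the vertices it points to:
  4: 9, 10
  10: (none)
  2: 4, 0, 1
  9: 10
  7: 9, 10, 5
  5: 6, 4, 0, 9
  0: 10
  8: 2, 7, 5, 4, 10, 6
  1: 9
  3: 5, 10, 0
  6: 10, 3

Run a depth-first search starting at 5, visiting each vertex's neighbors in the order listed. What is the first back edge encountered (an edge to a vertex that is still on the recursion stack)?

DFS from 5 (visiting each vertex's neighbors in the order listed); mark gray on enter, black on exit:
5 gray
  6 gray
    10 gray
    10 black
    3 gray
      3→5: 5 is gray → back edge
First back edge: 3 → 5.

3->5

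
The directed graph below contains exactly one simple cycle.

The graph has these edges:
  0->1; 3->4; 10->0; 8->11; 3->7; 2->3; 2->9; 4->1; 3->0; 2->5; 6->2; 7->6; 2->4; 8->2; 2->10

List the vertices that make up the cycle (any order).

2, 3, 6, 7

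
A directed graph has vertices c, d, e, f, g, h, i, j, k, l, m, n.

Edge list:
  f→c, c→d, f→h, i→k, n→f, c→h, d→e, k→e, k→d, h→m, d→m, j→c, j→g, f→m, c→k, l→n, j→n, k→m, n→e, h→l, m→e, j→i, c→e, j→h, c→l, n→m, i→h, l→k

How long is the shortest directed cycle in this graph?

4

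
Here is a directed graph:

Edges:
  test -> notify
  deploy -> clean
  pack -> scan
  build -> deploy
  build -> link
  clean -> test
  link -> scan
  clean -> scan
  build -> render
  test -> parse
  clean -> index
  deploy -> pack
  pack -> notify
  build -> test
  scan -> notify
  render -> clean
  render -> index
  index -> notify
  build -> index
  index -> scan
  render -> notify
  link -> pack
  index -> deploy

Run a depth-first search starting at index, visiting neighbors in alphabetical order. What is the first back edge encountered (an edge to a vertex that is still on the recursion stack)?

clean->index

DFS from index (visiting neighbors in alphabetical order); mark gray on enter, black on exit:
index gray
  deploy gray
    clean gray
      clean→index: index is gray → back edge
First back edge: clean → index.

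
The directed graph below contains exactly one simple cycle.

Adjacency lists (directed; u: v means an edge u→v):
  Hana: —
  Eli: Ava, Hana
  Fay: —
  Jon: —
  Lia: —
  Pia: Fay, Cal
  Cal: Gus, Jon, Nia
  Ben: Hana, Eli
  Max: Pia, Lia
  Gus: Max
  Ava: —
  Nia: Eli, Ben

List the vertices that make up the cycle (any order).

Cal, Gus, Max, Pia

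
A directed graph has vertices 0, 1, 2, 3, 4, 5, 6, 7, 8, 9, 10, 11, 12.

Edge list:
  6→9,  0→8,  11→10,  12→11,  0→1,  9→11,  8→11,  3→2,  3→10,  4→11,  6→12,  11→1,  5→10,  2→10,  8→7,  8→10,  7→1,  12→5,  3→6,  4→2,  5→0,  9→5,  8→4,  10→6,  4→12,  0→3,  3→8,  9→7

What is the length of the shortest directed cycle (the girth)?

For each vertex v, BFS finds the shortest path from v back to v.
The shortest such closed walk is 6 → 9 → 11 → 10 → 6, length 4.

4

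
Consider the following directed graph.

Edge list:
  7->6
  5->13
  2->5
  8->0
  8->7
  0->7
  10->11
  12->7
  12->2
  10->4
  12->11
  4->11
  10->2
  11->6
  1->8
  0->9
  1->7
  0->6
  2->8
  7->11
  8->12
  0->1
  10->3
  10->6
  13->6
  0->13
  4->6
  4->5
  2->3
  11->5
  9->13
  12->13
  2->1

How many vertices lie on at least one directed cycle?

A vertex is on a directed cycle iff it belongs to a strongly connected component of size ≥ 2 (or has a self-loop).
The vertices on cycles are {0, 1, 2, 8, 12} — 5 in total.

5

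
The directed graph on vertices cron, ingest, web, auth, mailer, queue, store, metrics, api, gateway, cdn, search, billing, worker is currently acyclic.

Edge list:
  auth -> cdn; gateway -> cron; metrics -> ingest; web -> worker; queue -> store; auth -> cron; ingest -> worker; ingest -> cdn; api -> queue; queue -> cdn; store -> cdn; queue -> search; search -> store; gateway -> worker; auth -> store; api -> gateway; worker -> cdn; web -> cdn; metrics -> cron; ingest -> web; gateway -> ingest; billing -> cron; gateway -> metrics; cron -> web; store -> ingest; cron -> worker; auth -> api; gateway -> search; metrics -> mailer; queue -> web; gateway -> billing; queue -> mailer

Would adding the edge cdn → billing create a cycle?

Yes

Adding cdn→billing creates a cycle iff billing can already reach cdn.
Path from billing: billing → cron → worker → cdn.
So billing → … → cdn → billing is a cycle.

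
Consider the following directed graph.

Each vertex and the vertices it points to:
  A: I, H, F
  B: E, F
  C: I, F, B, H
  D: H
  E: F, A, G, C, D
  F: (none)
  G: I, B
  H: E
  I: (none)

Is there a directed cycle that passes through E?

Yes

E is on a cycle iff E can reach itself via ≥1 edge.
E → A → H → E — yes.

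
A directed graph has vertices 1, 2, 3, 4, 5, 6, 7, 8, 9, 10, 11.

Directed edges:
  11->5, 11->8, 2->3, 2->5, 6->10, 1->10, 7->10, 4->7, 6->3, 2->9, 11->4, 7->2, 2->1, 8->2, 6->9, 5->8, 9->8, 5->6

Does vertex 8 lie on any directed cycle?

8 is on a cycle iff 8 can reach itself via ≥1 edge.
8 → 2 → 9 → 8 — yes.

Yes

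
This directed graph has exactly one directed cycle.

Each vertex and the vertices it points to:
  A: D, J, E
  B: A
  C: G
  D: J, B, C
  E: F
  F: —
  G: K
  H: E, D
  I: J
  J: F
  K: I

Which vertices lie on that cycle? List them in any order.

DFS with gray/black marking from D:
D gray
  J gray
    F gray
    F black
  J black
  B gray
    A gray
      A→D: D is gray → back edge
Back edge closes the cycle D → B → A → D; its vertices are {A, B, D}.

A, B, D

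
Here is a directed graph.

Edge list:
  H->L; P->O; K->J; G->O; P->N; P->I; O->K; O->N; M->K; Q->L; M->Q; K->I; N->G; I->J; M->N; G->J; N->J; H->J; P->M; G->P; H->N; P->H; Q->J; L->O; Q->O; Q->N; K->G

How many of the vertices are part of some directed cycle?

A vertex is on a directed cycle iff it belongs to a strongly connected component of size ≥ 2 (or has a self-loop).
The vertices on cycles are {G, H, K, L, M, N, O, P, Q} — 9 in total.

9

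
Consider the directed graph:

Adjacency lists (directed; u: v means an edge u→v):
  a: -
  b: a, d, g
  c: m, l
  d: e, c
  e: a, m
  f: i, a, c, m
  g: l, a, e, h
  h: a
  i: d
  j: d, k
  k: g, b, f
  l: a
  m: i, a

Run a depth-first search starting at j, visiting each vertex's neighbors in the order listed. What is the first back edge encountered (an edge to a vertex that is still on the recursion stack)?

DFS from j (visiting each vertex's neighbors in the order listed); mark gray on enter, black on exit:
j gray
  d gray
    e gray
      a gray
      a black
      m gray
        i gray
          i→d: d is gray → back edge
First back edge: i → d.

i→d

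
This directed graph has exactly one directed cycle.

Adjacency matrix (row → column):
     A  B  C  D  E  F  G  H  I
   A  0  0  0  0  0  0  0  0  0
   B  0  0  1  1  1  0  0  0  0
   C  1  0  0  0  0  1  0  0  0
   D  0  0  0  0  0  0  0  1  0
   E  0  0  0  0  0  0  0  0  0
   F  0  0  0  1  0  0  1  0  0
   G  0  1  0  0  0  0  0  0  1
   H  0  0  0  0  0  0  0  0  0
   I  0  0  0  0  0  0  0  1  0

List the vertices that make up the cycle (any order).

B, C, F, G

DFS with gray/black marking from G:
G gray
  I gray
    H gray
    H black
  I black
  B gray
    E gray
    E black
    D gray
      D→H: H black — skip
    D black
    C gray
      F gray
        F→D: D black — skip
        F→G: G is gray → back edge
Back edge closes the cycle G → B → C → F → G; its vertices are {B, C, F, G}.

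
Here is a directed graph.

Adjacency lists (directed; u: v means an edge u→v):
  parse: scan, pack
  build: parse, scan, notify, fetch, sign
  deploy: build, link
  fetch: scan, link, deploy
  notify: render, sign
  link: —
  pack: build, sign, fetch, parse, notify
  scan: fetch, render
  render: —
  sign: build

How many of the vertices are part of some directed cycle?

8

A vertex is on a directed cycle iff it belongs to a strongly connected component of size ≥ 2 (or has a self-loop).
The vertices on cycles are {pack, scan, sign, build, fetch, parse, deploy, notify} — 8 in total.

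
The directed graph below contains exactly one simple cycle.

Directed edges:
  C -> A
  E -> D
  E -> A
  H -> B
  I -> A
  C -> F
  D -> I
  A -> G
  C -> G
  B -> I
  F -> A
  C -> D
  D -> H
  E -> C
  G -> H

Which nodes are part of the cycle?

A, B, G, H, I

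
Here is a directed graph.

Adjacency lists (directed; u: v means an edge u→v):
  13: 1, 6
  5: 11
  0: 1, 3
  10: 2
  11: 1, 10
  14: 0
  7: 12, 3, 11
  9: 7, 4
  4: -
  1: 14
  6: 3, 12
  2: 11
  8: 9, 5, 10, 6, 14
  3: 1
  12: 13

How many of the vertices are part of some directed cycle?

A vertex is on a directed cycle iff it belongs to a strongly connected component of size ≥ 2 (or has a self-loop).
The vertices on cycles are {0, 1, 2, 3, 6, 10, 11, 12, 13, 14} — 10 in total.

10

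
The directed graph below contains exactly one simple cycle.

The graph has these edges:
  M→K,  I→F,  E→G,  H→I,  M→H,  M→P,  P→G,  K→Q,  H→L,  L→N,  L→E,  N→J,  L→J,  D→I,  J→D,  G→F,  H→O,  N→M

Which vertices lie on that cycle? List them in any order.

DFS with gray/black marking from M:
M gray
  K gray
    Q gray
    Q black
  K black
  P gray
    G gray
      F gray
      F black
    G black
  P black
  H gray
    O gray
    O black
    L gray
      E gray
        E→G: G black — skip
      E black
      J gray
        D gray
          I gray
            I→F: F black — skip
          I black
        D black
      J black
      N gray
        N→J: J black — skip
        N→M: M is gray → back edge
Back edge closes the cycle M → H → L → N → M; its vertices are {H, L, M, N}.

H, L, M, N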